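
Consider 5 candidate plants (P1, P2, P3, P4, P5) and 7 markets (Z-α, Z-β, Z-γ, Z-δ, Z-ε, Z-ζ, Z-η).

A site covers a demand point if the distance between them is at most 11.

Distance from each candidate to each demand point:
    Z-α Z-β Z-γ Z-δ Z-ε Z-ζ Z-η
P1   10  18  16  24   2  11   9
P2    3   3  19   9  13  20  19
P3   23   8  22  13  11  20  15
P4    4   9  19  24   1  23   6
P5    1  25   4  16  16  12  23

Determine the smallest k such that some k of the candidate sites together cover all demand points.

Coverage sets (demand points within 11 of each site):
  P1: {Z-α, Z-ε, Z-ζ, Z-η}
  P2: {Z-α, Z-β, Z-δ}
  P3: {Z-β, Z-ε}
  P4: {Z-α, Z-β, Z-ε, Z-η}
  P5: {Z-α, Z-γ}
No 2 sites suffice: every size-2 union leaves at least one demand point uncovered.
But {P1, P2, P5} covers everything, so the minimum is 3.

3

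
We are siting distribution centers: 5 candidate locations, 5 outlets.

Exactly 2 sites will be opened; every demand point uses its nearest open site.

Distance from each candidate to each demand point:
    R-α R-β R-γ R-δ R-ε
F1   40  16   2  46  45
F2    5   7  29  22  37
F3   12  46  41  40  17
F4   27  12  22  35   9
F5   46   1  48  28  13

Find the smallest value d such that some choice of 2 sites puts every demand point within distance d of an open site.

22

Open {F2, F4}.
  Farthest demand point is R-γ at distance 22 (to F4); all others are ≤ 22.
With {F4, F5} the worst case is 28.
With {F2, F3} the worst case is 29.
No size-2 selection achieves below 22.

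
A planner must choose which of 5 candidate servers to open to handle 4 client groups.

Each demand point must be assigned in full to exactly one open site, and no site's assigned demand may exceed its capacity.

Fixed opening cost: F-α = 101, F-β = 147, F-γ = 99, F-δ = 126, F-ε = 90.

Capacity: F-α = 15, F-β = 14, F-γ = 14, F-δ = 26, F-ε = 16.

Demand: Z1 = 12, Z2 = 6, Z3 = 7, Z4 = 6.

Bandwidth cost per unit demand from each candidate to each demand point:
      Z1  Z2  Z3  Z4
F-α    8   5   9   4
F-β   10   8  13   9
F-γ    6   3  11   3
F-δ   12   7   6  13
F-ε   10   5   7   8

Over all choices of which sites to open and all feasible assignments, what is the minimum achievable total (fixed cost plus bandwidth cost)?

447

Open {F-γ, F-δ}; cheapest assignment that respects the capacities:
  F-γ (cap 14, load 12): Z2, Z4 — cost 6×3 + 6×3 = 36
  F-δ (cap 26, load 19): Z1, Z3 — cost 12×12 + 7×6 = 186
  Shipping 222, fixed 225 → total 447.
  Any other capacity-feasible assignment to {F-γ, F-δ} ships for at least 222.
Compare {F-α, F-γ, F-ε}: its best feasible assignment gives total 465.
Compare {F-α, F-δ}: its best feasible assignment gives total 467.
Every other set of open sites that can feasibly serve all demand totals ≥ 465 even under its best assignment. Minimum: 447.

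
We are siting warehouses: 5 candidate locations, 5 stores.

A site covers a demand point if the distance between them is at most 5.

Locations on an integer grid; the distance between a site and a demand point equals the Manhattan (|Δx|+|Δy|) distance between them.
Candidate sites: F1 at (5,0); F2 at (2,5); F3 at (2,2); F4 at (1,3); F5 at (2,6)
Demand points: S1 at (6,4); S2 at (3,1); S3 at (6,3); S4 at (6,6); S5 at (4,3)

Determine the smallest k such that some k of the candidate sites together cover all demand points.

2

Coverage sets (demand points within 5 of each site):
  F1: {S1, S2, S3, S5}
  F2: {S1, S2, S4, S5}
  F3: {S2, S3, S5}
  F4: {S2, S3, S5}
  F5: {S4, S5}
No single site covers all 5 demand points.
But {F1, F2} covers everything, so the minimum is 2.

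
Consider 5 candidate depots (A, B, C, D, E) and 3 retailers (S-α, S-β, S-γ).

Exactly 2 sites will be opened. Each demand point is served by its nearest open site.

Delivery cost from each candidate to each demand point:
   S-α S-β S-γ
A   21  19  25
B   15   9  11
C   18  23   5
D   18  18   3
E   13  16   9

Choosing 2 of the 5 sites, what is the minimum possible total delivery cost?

27

Open {B, D}.
  S-α→B 15, S-β→B 9, S-γ→D 3  ⇒ total 27.
Compare {B, C}: total 29.
Compare {B, E}: total 31.
No size-2 selection does better; minimum is 27.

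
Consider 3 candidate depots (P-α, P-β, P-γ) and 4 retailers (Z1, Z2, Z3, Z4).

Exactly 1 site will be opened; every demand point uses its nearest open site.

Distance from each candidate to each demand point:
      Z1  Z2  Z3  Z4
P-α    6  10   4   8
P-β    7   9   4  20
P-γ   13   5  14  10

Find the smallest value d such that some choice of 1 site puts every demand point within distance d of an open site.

10

Open {P-α}.
  Farthest demand point is Z2 at distance 10 (to P-α); all others are ≤ 10.
With {P-γ} the worst case is 14.
With {P-β} the worst case is 20.
No size-1 selection achieves below 10.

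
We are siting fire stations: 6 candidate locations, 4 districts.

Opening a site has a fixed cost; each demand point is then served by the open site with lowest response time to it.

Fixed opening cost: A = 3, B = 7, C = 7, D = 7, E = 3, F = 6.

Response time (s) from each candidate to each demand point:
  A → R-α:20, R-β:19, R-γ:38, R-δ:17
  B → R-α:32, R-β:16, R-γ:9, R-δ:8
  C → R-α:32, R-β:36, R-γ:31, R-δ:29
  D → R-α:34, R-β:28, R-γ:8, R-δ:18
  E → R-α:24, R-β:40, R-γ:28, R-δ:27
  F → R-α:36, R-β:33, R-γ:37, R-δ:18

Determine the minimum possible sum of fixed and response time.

63

Open {A, B}: assign each demand point to its cheapest open site.
  R-α→A 20, R-β→B 16, R-γ→B 9, R-δ→B 8
  response time 53, fixed 10 → total 63.
Compare {A, B, E}: response time 53 + fixed 13 = 66.
Compare {B, E}: response time 57 + fixed 10 = 67.
Compare {A, B, D}: response time 52 + fixed 17 = 69.
All other subsets cost ≥ 66. Minimum total cost: 63.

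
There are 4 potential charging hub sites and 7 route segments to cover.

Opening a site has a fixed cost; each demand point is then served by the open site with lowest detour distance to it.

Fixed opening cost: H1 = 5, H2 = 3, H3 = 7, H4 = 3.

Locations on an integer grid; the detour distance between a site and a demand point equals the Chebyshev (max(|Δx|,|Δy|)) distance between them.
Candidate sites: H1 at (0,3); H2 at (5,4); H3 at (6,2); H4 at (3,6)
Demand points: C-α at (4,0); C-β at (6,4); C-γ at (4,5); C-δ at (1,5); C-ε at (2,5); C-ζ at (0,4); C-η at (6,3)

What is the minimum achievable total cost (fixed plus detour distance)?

19

Open {H2, H4}: assign each demand point to its cheapest open site.
  C-α→H2 4, C-β→H2 1, C-γ→H2 1, C-δ→H4 2, C-ε→H4 1, C-ζ→H4 3, C-η→H2 1
  detour distance 13, fixed 6 → total 19.
Compare {H1, H2}: detour distance 12 + fixed 8 = 20.
Compare {H2}: detour distance 19 + fixed 3 = 22.
Compare {H4}: detour distance 19 + fixed 3 = 22.
All other subsets cost ≥ 20. Minimum total cost: 19.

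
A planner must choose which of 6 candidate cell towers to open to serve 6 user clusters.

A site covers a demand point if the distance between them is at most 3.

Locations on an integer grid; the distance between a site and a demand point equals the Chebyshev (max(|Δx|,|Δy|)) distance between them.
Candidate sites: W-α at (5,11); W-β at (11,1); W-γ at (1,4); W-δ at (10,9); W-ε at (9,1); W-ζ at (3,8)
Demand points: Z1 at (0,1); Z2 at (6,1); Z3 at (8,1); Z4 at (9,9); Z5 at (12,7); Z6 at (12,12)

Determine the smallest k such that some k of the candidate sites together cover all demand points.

3

Coverage sets (demand points within 3 of each site):
  W-α: {}
  W-β: {Z3}
  W-γ: {Z1}
  W-δ: {Z4, Z5, Z6}
  W-ε: {Z2, Z3}
  W-ζ: {}
No 2 sites suffice: every size-2 union leaves at least one demand point uncovered.
But {W-γ, W-δ, W-ε} covers everything, so the minimum is 3.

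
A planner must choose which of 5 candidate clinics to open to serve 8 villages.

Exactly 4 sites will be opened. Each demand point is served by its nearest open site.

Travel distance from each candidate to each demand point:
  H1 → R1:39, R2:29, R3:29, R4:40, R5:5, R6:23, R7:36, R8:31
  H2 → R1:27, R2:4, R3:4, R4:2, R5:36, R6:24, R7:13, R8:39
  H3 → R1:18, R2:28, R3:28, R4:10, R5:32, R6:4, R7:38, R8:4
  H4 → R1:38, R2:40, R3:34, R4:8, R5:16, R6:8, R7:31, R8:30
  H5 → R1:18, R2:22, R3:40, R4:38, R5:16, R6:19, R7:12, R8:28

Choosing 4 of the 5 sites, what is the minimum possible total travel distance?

Open {H1, H2, H3, H5}.
  R1→H3 18, R2→H2 4, R3→H2 4, R4→H2 2, R5→H1 5, R6→H3 4, R7→H5 12, R8→H3 4  ⇒ total 53.
Compare {H1, H2, H3, H4}: total 54.
Compare {H2, H3, H4, H5}: total 64.
No size-4 selection does better; minimum is 53.

53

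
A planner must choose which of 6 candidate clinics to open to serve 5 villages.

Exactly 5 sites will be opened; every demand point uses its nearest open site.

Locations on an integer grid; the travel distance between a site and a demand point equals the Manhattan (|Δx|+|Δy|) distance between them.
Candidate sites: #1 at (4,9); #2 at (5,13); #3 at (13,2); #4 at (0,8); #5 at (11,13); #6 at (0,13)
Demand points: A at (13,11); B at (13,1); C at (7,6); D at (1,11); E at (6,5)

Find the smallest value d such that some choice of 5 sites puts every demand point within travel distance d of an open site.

6

Open {#1, #2, #3, #4, #5}.
  Farthest demand point is C at travel distance 6 (to #1); all others are ≤ 6.
With {#1, #2, #3, #5, #6} the worst case is 6.
With {#1, #3, #4, #5, #6} the worst case is 6.
No size-5 selection achieves below 6.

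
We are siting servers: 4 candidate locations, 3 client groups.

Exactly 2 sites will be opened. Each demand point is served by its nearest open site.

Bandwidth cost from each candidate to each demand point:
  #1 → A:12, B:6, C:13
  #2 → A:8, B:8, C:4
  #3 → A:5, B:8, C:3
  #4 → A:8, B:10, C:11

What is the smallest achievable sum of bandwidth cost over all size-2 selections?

14

Open {#1, #3}.
  A→#3 5, B→#1 6, C→#3 3  ⇒ total 14.
Compare {#2, #3}: total 16.
Compare {#3, #4}: total 16.
No size-2 selection does better; minimum is 14.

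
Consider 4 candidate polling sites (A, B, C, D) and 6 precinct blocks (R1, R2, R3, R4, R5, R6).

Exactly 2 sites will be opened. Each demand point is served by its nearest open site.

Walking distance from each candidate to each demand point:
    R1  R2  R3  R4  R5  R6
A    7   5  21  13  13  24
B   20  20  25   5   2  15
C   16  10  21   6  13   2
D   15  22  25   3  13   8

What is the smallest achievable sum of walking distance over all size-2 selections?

54

Open {A, C}.
  R1→A 7, R2→A 5, R3→A 21, R4→C 6, R5→A 13, R6→C 2  ⇒ total 54.
Compare {A, B}: total 55.
Compare {B, C}: total 56.
No size-2 selection does better; minimum is 54.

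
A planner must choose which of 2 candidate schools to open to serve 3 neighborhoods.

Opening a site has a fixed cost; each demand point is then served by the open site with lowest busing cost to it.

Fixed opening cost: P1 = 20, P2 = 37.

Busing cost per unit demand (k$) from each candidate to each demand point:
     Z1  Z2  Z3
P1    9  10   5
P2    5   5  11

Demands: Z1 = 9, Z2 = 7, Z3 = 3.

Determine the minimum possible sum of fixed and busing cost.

150

Open {P2}: assign each demand point to its cheapest open site.
  Z1→P2 9×5=45, Z2→P2 7×5=35, Z3→P2 3×11=33
  busing cost 113, fixed 37 → total 150.
Compare {P1, P2}: busing cost 95 + fixed 57 = 152.
Compare {P1}: busing cost 166 + fixed 20 = 186.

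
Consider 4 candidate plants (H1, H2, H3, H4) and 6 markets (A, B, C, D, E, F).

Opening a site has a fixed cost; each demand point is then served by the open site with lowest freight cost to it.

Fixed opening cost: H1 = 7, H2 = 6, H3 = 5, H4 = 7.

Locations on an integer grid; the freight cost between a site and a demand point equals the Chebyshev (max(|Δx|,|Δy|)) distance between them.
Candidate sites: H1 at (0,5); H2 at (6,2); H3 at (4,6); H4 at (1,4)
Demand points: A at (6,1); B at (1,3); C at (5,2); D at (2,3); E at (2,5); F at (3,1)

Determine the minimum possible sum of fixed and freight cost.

21

Open {H2, H4}: assign each demand point to its cheapest open site.
  A→H2 1, B→H4 1, C→H2 1, D→H4 1, E→H4 1, F→H2 3
  freight cost 8, fixed 13 → total 21.
Compare {H4}: freight cost 15 + fixed 7 = 22.
Compare {H2}: freight cost 18 + fixed 6 = 24.
Compare {H1, H2}: freight cost 11 + fixed 13 = 24.
All other subsets cost ≥ 22. Minimum total cost: 21.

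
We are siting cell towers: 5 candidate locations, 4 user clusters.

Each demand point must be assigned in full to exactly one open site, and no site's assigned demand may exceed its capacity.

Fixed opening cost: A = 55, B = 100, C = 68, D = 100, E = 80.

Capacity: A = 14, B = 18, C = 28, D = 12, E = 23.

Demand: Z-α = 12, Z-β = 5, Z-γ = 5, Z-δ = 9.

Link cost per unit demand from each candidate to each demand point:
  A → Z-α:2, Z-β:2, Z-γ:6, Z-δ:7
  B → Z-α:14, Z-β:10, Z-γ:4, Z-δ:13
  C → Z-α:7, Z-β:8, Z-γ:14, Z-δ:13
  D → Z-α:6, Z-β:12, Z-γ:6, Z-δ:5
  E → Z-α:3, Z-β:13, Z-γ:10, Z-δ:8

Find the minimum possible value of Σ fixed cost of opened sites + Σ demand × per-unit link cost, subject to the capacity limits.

Open {A, E}; cheapest assignment that respects the capacities:
  A (cap 14, load 10): Z-β, Z-γ — cost 5×2 + 5×6 = 40
  E (cap 23, load 21): Z-α, Z-δ — cost 12×3 + 9×8 = 108
  Shipping 148, fixed 135 → total 283.
  Any other capacity-feasible assignment to {A, E} ships for at least 148.
Compare {A, C}: its best feasible assignment gives total 340.
Compare {A, C, E}: its best feasible assignment gives total 351.
Every other set of open sites that can feasibly serve all demand totals ≥ 340 even under its best assignment. Minimum: 283.

283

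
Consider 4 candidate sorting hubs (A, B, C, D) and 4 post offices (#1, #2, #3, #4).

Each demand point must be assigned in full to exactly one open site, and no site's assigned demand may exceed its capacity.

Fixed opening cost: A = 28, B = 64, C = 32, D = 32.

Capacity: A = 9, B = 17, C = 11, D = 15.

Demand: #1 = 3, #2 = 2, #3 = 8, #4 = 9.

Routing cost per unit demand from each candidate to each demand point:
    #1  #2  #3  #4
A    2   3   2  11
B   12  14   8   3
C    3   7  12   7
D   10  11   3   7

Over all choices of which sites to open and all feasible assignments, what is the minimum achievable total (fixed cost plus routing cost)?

187

Open {A, B, D}; cheapest assignment that respects the capacities:
  A (cap 9, load 5): #1, #2 — cost 3×2 + 2×3 = 12
  B (cap 17, load 9): #4 — cost 9×3 = 27
  D (cap 15, load 8): #3 — cost 8×3 = 24
  Shipping 63, fixed 124 → total 187.
  Any other capacity-feasible assignment to {A, B, D} ships for at least 63.
Compare {A, B, C}: its best feasible assignment gives total 190.
Compare {A, D}: its best feasible assignment gives total 191.
Every other set of open sites that can feasibly serve all demand totals ≥ 190 even under its best assignment. Minimum: 187.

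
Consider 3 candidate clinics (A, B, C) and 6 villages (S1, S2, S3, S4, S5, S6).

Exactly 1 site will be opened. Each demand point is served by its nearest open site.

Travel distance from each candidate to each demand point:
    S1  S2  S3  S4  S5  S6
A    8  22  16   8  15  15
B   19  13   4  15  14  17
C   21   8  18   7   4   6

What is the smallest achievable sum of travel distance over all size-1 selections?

64

Open {C}.
  S1→C 21, S2→C 8, S3→C 18, S4→C 7, S5→C 4, S6→C 6  ⇒ total 64.
Compare {B}: total 82.
Compare {A}: total 84.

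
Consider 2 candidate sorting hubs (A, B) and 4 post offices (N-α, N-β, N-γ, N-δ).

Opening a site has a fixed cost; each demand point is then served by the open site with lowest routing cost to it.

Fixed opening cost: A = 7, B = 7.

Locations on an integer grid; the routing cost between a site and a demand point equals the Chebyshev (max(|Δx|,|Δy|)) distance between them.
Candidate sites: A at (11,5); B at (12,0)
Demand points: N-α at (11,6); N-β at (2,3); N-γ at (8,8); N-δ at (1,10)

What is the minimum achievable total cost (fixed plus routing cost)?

30

Open {A}: assign each demand point to its cheapest open site.
  N-α→A 1, N-β→A 9, N-γ→A 3, N-δ→A 10
  routing cost 23, fixed 7 → total 30.
Compare {A, B}: routing cost 23 + fixed 14 = 37.
Compare {B}: routing cost 35 + fixed 7 = 42.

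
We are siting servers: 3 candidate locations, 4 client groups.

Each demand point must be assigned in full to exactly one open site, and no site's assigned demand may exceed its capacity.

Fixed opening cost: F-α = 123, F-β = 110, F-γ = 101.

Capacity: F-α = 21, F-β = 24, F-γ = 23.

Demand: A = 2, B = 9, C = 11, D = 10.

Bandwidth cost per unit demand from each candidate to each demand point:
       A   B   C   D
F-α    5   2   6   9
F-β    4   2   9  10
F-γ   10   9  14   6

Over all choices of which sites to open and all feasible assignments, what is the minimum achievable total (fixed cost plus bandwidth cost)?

388

Open {F-α, F-γ}; cheapest assignment that respects the capacities:
  F-α (cap 21, load 20): B, C — cost 9×2 + 11×6 = 84
  F-γ (cap 23, load 12): A, D — cost 2×10 + 10×6 = 80
  Shipping 164, fixed 224 → total 388.
  Any other capacity-feasible assignment to {F-α, F-γ} ships for at least 164.
Compare {F-β, F-γ}: its best feasible assignment gives total 396.
Compare {F-α, F-β}: its best feasible assignment gives total 415.
Every other set of open sites that can feasibly serve all demand totals ≥ 396 even under its best assignment. Minimum: 388.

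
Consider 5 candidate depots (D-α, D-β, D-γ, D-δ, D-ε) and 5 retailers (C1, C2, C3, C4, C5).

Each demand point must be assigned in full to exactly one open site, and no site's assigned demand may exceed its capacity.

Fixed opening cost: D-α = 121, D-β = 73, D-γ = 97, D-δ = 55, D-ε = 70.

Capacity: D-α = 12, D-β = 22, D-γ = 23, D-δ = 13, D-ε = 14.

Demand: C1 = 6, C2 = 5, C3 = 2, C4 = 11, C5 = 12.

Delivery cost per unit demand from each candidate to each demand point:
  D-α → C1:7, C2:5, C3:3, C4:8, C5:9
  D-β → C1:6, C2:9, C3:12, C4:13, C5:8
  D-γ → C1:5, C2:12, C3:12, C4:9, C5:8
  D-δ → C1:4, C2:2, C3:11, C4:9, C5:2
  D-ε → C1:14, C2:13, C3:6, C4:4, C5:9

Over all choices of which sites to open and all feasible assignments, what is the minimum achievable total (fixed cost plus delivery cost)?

Open {D-β, D-δ, D-ε}; cheapest assignment that respects the capacities:
  D-β (cap 22, load 11): C1, C2 — cost 6×6 + 5×9 = 81
  D-δ (cap 13, load 12): C5 — cost 12×2 = 24
  D-ε (cap 14, load 13): C3, C4 — cost 2×6 + 11×4 = 56
  Shipping 161, fixed 198 → total 359.
  Any other capacity-feasible assignment to {D-β, D-δ, D-ε} ships for at least 161.
Compare {D-γ, D-δ, D-ε}: its best feasible assignment gives total 392.
Compare {D-α, D-δ, D-ε}: its best feasible assignment gives total 393.
Every other set of open sites that can feasibly serve all demand totals ≥ 392 even under its best assignment. Minimum: 359.

359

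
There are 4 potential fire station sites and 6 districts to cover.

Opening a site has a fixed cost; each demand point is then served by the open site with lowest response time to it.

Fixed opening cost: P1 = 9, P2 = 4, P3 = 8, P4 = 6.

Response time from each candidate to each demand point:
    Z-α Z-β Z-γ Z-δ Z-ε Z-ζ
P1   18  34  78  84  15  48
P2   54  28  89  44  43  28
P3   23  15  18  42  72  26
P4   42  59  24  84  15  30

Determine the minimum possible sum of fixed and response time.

151

Open {P1, P3}: assign each demand point to its cheapest open site.
  Z-α→P1 18, Z-β→P3 15, Z-γ→P3 18, Z-δ→P3 42, Z-ε→P1 15, Z-ζ→P3 26
  response time 134, fixed 17 → total 151.
Compare {P3, P4}: response time 139 + fixed 14 = 153.
Compare {P1, P2, P3}: response time 134 + fixed 21 = 155.
Compare {P1, P3, P4}: response time 134 + fixed 23 = 157.
All other subsets cost ≥ 153. Minimum total cost: 151.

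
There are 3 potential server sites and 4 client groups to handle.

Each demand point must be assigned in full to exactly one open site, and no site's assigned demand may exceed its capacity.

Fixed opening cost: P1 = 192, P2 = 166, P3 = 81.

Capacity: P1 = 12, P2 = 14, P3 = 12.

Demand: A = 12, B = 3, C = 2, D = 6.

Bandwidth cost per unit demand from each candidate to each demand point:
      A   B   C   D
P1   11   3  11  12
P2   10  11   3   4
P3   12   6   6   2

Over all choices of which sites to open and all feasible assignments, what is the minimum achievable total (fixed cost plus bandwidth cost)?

403

Open {P2, P3}; cheapest assignment that respects the capacities:
  P2 (cap 14, load 14): A, C — cost 12×10 + 2×3 = 126
  P3 (cap 12, load 9): B, D — cost 3×6 + 6×2 = 30
  Shipping 156, fixed 247 → total 403.
  Any other capacity-feasible assignment to {P2, P3} ships for at least 156.
Compare {P1, P3}: its best feasible assignment gives total 447.
Compare {P1, P2}: its best feasible assignment gives total 553.
Every other set of open sites that can feasibly serve all demand totals ≥ 447 even under its best assignment. Minimum: 403.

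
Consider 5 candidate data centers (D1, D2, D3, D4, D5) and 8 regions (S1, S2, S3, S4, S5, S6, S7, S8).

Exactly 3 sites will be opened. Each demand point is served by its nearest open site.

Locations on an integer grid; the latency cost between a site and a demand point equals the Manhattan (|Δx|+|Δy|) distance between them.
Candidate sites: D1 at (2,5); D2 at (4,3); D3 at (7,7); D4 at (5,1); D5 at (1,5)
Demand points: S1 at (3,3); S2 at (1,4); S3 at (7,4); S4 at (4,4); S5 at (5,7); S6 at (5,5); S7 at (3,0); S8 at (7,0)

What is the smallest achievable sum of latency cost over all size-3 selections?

20

Open {D2, D3, D4}.
  S1→D2 1, S2→D2 4, S3→D3 3, S4→D2 1, S5→D3 2, S6→D2 3, S7→D4 3, S8→D4 3  ⇒ total 20.
Compare {D2, D3, D5}: total 21.
Compare {D2, D4, D5}: total 21.
No size-3 selection does better; minimum is 20.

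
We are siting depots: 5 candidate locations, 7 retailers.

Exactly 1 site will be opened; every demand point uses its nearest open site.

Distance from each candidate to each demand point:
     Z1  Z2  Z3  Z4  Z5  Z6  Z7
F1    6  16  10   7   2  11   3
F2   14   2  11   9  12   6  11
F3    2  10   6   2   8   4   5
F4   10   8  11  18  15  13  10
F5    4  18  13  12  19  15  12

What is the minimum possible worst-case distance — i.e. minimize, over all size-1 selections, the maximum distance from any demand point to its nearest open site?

Open {F3}.
  Farthest demand point is Z2 at distance 10 (to F3); all others are ≤ 10.
With {F2} the worst case is 14.
With {F1} the worst case is 16.
No size-1 selection achieves below 10.

10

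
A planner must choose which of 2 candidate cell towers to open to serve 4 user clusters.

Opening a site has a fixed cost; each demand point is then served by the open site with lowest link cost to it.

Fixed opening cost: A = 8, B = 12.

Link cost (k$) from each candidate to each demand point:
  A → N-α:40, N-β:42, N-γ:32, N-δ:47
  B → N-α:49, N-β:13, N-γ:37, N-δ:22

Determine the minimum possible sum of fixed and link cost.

Open {A, B}: assign each demand point to its cheapest open site.
  N-α→A 40, N-β→B 13, N-γ→A 32, N-δ→B 22
  link cost 107, fixed 20 → total 127.
Compare {B}: link cost 121 + fixed 12 = 133.
Compare {A}: link cost 161 + fixed 8 = 169.

127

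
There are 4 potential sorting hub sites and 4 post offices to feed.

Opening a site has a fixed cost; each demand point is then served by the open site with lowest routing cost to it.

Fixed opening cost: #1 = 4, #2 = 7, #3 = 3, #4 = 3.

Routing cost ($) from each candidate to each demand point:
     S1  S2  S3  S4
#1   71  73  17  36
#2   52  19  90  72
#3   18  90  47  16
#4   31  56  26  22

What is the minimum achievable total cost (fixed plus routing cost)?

84

Open {#1, #2, #3}: assign each demand point to its cheapest open site.
  S1→#3 18, S2→#2 19, S3→#1 17, S4→#3 16
  routing cost 70, fixed 14 → total 84.
Compare {#1, #2, #3, #4}: routing cost 70 + fixed 17 = 87.
Compare {#2, #3, #4}: routing cost 79 + fixed 13 = 92.
Compare {#1, #2, #4}: routing cost 89 + fixed 14 = 103.
All other subsets cost ≥ 87. Minimum total cost: 84.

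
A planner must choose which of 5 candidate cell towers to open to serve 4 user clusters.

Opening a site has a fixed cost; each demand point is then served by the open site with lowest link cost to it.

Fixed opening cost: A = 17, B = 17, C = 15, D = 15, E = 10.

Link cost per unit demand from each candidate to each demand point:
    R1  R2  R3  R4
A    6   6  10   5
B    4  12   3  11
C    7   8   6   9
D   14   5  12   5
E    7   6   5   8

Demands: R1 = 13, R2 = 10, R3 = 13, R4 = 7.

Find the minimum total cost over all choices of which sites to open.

Open {B, D}: assign each demand point to its cheapest open site.
  R1→B 13×4=52, R2→D 10×5=50, R3→B 13×3=39, R4→D 7×5=35
  link cost 176, fixed 32 → total 208.
Compare {B, D, E}: link cost 176 + fixed 42 = 218.
Compare {A, B}: link cost 186 + fixed 34 = 220.
Compare {B, C, D}: link cost 176 + fixed 47 = 223.
All other subsets cost ≥ 218. Minimum total cost: 208.

208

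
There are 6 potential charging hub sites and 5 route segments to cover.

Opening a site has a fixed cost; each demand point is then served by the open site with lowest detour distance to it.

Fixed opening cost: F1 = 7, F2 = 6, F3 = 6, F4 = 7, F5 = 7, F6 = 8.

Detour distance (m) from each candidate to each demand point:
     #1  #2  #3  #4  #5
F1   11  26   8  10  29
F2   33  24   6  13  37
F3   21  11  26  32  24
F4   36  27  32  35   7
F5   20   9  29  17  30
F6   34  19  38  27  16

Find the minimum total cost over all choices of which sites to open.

66

Open {F1, F4, F5}: assign each demand point to its cheapest open site.
  #1→F1 11, #2→F5 9, #3→F1 8, #4→F1 10, #5→F4 7
  detour distance 45, fixed 21 → total 66.
Compare {F1, F3, F4}: detour distance 47 + fixed 20 = 67.
Compare {F1, F2, F4, F5}: detour distance 43 + fixed 27 = 70.
Compare {F1, F2, F3, F4}: detour distance 45 + fixed 26 = 71.
All other subsets cost ≥ 67. Minimum total cost: 66.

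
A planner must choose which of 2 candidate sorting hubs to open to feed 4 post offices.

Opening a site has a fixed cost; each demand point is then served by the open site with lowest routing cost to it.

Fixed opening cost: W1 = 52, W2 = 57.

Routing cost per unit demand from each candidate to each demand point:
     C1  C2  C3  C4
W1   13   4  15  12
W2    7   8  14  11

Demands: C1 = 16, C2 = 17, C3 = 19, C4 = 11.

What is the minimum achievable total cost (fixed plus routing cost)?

676

Open {W1, W2}: assign each demand point to its cheapest open site.
  C1→W2 16×7=112, C2→W1 17×4=68, C3→W2 19×14=266, C4→W2 11×11=121
  routing cost 567, fixed 109 → total 676.
Compare {W2}: routing cost 635 + fixed 57 = 692.
Compare {W1}: routing cost 693 + fixed 52 = 745.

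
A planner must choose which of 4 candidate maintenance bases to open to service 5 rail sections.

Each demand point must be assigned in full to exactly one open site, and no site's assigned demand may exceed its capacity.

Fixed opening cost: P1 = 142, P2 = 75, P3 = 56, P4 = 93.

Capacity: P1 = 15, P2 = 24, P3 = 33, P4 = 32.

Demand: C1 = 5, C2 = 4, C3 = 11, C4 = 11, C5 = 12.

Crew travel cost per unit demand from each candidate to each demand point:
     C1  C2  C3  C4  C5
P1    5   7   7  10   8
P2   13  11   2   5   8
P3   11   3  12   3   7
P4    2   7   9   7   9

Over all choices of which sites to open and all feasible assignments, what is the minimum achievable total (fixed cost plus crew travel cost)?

Open {P2, P3}; cheapest assignment that respects the capacities:
  P2 (cap 24, load 11): C3 — cost 11×2 = 22
  P3 (cap 33, load 32): C1, C2, C4, C5 — cost 5×11 + 4×3 + 11×3 + 12×7 = 184
  Shipping 206, fixed 131 → total 337.
  Any other capacity-feasible assignment to {P2, P3} ships for at least 206.
Compare {P2, P3, P4}: its best feasible assignment gives total 385.
Compare {P3, P4}: its best feasible assignment gives total 387.
Every other set of open sites that can feasibly serve all demand totals ≥ 385 even under its best assignment. Minimum: 337.

337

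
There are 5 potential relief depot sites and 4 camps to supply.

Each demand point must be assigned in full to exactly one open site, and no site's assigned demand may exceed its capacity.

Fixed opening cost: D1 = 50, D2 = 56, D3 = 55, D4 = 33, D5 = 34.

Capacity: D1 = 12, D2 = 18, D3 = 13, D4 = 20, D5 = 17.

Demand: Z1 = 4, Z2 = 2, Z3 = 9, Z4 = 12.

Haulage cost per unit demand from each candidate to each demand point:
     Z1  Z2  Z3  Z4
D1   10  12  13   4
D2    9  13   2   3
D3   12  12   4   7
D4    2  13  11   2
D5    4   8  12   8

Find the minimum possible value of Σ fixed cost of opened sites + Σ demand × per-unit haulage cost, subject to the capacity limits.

Open {D2, D4}; cheapest assignment that respects the capacities:
  D2 (cap 18, load 11): Z2, Z3 — cost 2×13 + 9×2 = 44
  D4 (cap 20, load 16): Z1, Z4 — cost 4×2 + 12×2 = 32
  Shipping 76, fixed 89 → total 165.
  Any other capacity-feasible assignment to {D2, D4} ships for at least 76.
Compare {D3, D4}: its best feasible assignment gives total 180.
Compare {D2, D4, D5}: its best feasible assignment gives total 189.
Every other set of open sites that can feasibly serve all demand totals ≥ 180 even under its best assignment. Minimum: 165.

165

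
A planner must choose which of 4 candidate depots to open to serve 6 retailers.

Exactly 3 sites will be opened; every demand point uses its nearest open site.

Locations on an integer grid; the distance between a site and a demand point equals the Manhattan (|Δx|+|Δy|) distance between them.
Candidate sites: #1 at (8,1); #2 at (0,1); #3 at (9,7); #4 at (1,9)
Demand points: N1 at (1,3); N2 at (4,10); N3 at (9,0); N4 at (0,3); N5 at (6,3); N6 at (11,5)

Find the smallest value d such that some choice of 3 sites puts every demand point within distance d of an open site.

7

Open {#1, #2, #4}.
  Farthest demand point is N6 at distance 7 (to #1); all others are ≤ 7.
With {#1, #3, #4} the worst case is 7.
With {#2, #3, #4} the worst case is 7.
No size-3 selection achieves below 7.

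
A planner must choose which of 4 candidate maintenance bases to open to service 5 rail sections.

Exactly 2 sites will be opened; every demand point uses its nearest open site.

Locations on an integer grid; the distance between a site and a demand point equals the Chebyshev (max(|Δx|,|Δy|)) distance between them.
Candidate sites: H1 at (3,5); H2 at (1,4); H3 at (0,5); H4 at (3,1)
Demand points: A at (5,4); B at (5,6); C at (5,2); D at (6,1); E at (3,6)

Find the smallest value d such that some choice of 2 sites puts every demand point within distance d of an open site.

Open {H1, H4}.
  Farthest demand point is D at distance 3 (to H4); all others are ≤ 3.
With {H1, H2} the worst case is 4.
With {H1, H3} the worst case is 4.
No size-2 selection achieves below 3.

3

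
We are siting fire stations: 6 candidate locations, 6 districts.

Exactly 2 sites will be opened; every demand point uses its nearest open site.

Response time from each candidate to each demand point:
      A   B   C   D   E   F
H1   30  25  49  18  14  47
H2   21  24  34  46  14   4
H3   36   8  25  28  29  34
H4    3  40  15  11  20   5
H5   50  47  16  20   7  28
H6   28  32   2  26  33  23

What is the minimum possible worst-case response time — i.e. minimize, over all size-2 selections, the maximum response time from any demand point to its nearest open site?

20

Open {H3, H4}.
  Farthest demand point is E at response time 20 (to H4); all others are ≤ 20.
With {H2, H4} the worst case is 24.
With {H2, H5} the worst case is 24.
No size-2 selection achieves below 20.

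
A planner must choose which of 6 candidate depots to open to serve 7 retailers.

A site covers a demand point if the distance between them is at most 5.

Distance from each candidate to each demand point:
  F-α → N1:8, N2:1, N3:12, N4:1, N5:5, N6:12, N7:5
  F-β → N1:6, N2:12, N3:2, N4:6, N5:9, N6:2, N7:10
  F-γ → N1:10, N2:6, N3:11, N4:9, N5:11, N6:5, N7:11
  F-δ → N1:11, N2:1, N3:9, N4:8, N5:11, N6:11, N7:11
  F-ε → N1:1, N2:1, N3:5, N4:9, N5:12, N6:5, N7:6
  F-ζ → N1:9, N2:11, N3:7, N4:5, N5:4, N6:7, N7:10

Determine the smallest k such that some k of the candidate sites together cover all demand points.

Coverage sets (demand points within 5 of each site):
  F-α: {N2, N4, N5, N7}
  F-β: {N3, N6}
  F-γ: {N6}
  F-δ: {N2}
  F-ε: {N1, N2, N3, N6}
  F-ζ: {N4, N5}
No single site covers all 7 demand points.
But {F-α, F-ε} covers everything, so the minimum is 2.

2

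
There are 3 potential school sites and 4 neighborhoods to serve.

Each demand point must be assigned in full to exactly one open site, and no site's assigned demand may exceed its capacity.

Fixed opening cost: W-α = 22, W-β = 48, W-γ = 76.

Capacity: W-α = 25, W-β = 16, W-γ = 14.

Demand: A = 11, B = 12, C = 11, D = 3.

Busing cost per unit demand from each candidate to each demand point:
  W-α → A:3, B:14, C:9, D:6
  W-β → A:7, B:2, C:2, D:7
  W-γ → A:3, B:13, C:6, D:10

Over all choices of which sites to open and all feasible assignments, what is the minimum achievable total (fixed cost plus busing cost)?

244

Open {W-α, W-β}; cheapest assignment that respects the capacities:
  W-α (cap 25, load 25): A, C, D — cost 11×3 + 11×9 + 3×6 = 150
  W-β (cap 16, load 12): B — cost 12×2 = 24
  Shipping 174, fixed 70 → total 244.
  Any other capacity-feasible assignment to {W-α, W-β} ships for at least 174.
Compare {W-α, W-β, W-γ}: its best feasible assignment gives total 287.
Compare {W-α, W-γ}: its best feasible assignment gives total 395.
Every other set of open sites that can feasibly serve all demand totals ≥ 287 even under its best assignment. Minimum: 244.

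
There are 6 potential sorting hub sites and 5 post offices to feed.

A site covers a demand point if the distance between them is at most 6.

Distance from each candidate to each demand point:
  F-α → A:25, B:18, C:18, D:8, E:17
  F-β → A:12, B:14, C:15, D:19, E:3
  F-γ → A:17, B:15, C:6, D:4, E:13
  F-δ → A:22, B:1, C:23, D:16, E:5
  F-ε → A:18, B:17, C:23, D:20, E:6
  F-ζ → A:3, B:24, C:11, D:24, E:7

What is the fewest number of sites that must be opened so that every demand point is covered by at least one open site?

Coverage sets (demand points within 6 of each site):
  F-α: {}
  F-β: {E}
  F-γ: {C, D}
  F-δ: {B, E}
  F-ε: {E}
  F-ζ: {A}
No 2 sites suffice: every size-2 union leaves at least one demand point uncovered.
But {F-γ, F-δ, F-ζ} covers everything, so the minimum is 3.

3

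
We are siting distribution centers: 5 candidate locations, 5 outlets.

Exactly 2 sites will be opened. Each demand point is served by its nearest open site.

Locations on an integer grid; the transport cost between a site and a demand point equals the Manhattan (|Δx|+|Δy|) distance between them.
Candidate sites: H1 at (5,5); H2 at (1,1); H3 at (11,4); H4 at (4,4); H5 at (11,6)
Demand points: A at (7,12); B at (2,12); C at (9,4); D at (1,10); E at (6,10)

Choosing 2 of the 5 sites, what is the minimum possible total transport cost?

Open {H1, H3}.
  A→H1 9, B→H1 10, C→H3 2, D→H1 9, E→H1 6  ⇒ total 36.
Compare {H1, H5}: total 38.
Compare {H1, H2}: total 39.
No size-2 selection does better; minimum is 36.

36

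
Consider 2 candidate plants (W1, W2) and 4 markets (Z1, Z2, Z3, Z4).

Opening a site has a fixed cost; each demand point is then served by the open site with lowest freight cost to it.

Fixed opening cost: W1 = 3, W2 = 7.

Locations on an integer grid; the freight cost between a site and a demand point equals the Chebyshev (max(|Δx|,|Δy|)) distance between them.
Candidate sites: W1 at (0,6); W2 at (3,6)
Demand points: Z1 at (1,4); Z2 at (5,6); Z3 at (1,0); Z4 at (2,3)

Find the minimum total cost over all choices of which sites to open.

19

Open {W1}: assign each demand point to its cheapest open site.
  Z1→W1 2, Z2→W1 5, Z3→W1 6, Z4→W1 3
  freight cost 16, fixed 3 → total 19.
Compare {W2}: freight cost 13 + fixed 7 = 20.
Compare {W1, W2}: freight cost 13 + fixed 10 = 23.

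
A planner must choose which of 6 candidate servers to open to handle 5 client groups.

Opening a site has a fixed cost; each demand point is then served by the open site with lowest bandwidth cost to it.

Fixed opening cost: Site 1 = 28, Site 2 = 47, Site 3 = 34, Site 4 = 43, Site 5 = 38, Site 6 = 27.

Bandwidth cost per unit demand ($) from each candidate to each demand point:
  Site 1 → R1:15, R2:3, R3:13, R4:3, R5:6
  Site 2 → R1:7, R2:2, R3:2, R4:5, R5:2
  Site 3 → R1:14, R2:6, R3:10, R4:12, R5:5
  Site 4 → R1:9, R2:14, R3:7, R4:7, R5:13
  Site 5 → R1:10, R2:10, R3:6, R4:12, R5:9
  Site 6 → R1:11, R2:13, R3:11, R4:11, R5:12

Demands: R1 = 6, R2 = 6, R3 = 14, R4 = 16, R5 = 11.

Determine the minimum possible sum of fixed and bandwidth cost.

227

Open {Site 1, Site 2}: assign each demand point to its cheapest open site.
  R1→Site 2 6×7=42, R2→Site 2 6×2=12, R3→Site 2 14×2=28, R4→Site 1 16×3=48, R5→Site 2 11×2=22
  bandwidth cost 152, fixed 75 → total 227.
Compare {Site 2}: bandwidth cost 184 + fixed 47 = 231.
Compare {Site 1, Site 2, Site 6}: bandwidth cost 152 + fixed 102 = 254.
Compare {Site 2, Site 6}: bandwidth cost 184 + fixed 74 = 258.
All other subsets cost ≥ 231. Minimum total cost: 227.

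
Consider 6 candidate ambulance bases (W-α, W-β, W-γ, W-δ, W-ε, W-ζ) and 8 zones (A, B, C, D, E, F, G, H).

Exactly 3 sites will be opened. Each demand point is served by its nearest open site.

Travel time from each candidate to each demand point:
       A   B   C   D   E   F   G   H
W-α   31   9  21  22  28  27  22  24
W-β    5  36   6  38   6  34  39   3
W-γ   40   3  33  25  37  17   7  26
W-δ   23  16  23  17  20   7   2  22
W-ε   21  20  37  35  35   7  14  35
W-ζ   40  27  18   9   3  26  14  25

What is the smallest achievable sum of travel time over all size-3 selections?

Open {W-β, W-γ, W-δ}.
  A→W-β 5, B→W-γ 3, C→W-β 6, D→W-δ 17, E→W-β 6, F→W-δ 7, G→W-δ 2, H→W-β 3  ⇒ total 49.
Compare {W-β, W-δ, W-ζ}: total 51.
Compare {W-β, W-γ, W-ζ}: total 53.
No size-3 selection does better; minimum is 49.

49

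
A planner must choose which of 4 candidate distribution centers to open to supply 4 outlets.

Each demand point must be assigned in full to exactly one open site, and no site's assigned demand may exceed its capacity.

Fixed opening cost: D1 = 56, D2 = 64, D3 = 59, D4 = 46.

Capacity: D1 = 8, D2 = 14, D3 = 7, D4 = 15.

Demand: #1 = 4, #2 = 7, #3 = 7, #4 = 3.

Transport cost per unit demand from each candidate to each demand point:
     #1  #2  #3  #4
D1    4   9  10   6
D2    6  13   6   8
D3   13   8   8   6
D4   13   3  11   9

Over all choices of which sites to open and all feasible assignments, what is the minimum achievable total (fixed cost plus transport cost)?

221

Open {D2, D4}; cheapest assignment that respects the capacities:
  D2 (cap 14, load 14): #1, #3, #4 — cost 4×6 + 7×6 + 3×8 = 90
  D4 (cap 15, load 7): #2 — cost 7×3 = 21
  Shipping 111, fixed 110 → total 221.
  Any other capacity-feasible assignment to {D2, D4} ships for at least 111.
Compare {D1, D4}: its best feasible assignment gives total 234.
Compare {D3, D4}: its best feasible assignment gives total 261.
Every other set of open sites that can feasibly serve all demand totals ≥ 234 even under its best assignment. Minimum: 221.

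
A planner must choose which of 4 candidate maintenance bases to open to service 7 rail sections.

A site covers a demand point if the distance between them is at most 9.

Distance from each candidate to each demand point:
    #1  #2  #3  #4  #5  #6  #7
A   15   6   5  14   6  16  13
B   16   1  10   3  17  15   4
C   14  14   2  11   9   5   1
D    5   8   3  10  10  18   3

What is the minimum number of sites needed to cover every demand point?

Coverage sets (demand points within 9 of each site):
  A: {#2, #3, #5}
  B: {#2, #4, #7}
  C: {#3, #5, #6, #7}
  D: {#1, #2, #3, #7}
No 2 sites suffice: every size-2 union leaves at least one demand point uncovered.
But {B, C, D} covers everything, so the minimum is 3.

3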